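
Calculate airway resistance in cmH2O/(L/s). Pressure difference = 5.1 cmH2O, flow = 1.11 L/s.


R = dP / flow
R = 5.1 / 1.11
R = 4.595 cmH2O/(L/s)


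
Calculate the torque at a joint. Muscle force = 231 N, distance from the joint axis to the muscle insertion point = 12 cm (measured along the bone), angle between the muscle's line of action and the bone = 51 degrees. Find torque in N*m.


Torque = F * d * sin(theta)   (moment arm = d*sin(theta))
d = 12 cm = 0.12 m
Torque = 231 * 0.12 * sin(51)
Torque = 21.54 N*m


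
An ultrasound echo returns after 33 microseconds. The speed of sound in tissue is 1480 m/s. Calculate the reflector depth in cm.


depth = c * t / 2
t = 33 us = 3.3000e-05 s
depth = 1480 * 3.3000e-05 / 2
depth = 0.02442 m = 2.442 cm


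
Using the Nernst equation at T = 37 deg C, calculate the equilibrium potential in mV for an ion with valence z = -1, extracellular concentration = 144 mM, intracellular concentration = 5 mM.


E = (RT/(zF)) * ln(C_out/C_in)
T = 37 + 273.15 = 310.15 K
E = (8.314 * 310.15 / (-1 * 96485)) * ln(144/5)
E = -89.81 mV


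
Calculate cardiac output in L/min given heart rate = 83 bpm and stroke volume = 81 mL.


CO = HR * SV
CO = 83 * 81 / 1000
CO = 6.723 L/min


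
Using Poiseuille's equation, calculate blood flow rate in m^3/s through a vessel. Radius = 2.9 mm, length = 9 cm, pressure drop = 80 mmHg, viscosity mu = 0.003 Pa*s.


Q = pi*r^4*dP / (8*mu*L)
r = 0.0029 m, L = 0.09 m
dP = 80 mmHg = 10665.76 Pa
Q = 0.001097 m^3/s


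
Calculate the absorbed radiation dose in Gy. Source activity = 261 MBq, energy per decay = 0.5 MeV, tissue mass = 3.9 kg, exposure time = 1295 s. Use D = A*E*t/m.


A = 261 MBq = 2.6100e+08 Bq
E = 0.5 MeV = 8.01e-14 J
D = A*E*t/m = 2.6100e+08*8.01e-14*1295/3.9
D = 0.006942 Gy


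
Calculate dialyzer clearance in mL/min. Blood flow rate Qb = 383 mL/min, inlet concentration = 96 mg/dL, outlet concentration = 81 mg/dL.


K = Qb * (Cb_in - Cb_out) / Cb_in
K = 383 * (96 - 81) / 96
K = 59.84 mL/min


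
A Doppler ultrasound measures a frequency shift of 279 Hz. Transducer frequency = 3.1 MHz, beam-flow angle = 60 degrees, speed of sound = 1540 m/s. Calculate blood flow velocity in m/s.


v = fd * c / (2 * f0 * cos(theta))
v = 279 * 1540 / (2 * 3.1000e+06 * cos(60))
v = 0.1386 m/s


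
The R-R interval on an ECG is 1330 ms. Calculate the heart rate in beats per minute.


HR = 60 / RR_interval(s)
RR = 1330 ms = 1.33 s
HR = 60 / 1.33 = 45.11 bpm


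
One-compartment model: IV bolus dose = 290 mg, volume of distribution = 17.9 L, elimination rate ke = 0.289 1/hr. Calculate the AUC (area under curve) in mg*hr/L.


C0 = Dose/Vd = 290/17.9 = 16.2011 mg/L
AUC = C0/ke = 16.2011/0.289
AUC = 56.06 mg*hr/L


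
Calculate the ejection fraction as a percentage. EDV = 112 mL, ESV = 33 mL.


SV = EDV - ESV = 112 - 33 = 79 mL
EF = SV/EDV * 100 = 79/112 * 100
EF = 70.54%


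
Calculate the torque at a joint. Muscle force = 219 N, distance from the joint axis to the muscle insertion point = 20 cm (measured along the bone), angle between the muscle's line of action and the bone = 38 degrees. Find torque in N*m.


Torque = F * d * sin(theta)   (moment arm = d*sin(theta))
d = 20 cm = 0.2 m
Torque = 219 * 0.2 * sin(38)
Torque = 26.97 N*m


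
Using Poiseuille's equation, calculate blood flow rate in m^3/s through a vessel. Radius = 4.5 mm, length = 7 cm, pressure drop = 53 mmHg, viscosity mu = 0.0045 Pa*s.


Q = pi*r^4*dP / (8*mu*L)
r = 0.0045 m, L = 0.07 m
dP = 53 mmHg = 7066.066 Pa
Q = 0.003612 m^3/s


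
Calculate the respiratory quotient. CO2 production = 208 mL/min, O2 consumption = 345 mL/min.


RQ = VCO2 / VO2
RQ = 208 / 345
RQ = 0.6029


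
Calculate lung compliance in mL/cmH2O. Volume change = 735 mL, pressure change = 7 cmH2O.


C = dV / dP
C = 735 / 7
C = 105 mL/cmH2O


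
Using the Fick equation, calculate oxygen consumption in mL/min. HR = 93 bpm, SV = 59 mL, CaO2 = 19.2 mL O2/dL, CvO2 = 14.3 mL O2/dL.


CO = HR*SV = 93*59/1000 = 5.487 L/min
a-v O2 diff = 19.2 - 14.3 = 4.9 mL/dL
VO2 = CO * (CaO2-CvO2) * 10 dL/L
VO2 = 5.487 * 4.9 * 10
VO2 = 268.9 mL/min


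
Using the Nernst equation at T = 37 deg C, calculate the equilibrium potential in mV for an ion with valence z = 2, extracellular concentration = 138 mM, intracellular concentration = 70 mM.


E = (RT/(zF)) * ln(C_out/C_in)
T = 37 + 273.15 = 310.15 K
E = (8.314 * 310.15 / (2 * 96485)) * ln(138/70)
E = 9.07 mV


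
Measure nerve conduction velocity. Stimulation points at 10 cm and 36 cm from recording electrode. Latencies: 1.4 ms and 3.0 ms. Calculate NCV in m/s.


Distance = (36 - 10) / 100 = 0.26 m
dt = (3.0 - 1.4) / 1000 = 0.0016 s
NCV = dist / dt = 162.5 m/s


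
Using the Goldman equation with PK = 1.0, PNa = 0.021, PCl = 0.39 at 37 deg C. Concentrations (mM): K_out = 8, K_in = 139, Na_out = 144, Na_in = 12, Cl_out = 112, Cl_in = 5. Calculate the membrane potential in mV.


Vm = (RT/F)*ln((PK*Ko + PNa*Nao + PCl*Cli)/(PK*Ki + PNa*Nai + PCl*Clo))
Numer = 12.974, Denom = 182.932
Vm = -70.72 mV


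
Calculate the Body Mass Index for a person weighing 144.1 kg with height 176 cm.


BMI = weight / height^2
height = 176 cm = 1.76 m
BMI = 144.1 / 1.76^2
BMI = 46.52 kg/m^2


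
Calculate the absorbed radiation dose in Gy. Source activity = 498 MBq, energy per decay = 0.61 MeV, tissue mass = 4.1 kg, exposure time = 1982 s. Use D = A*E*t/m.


A = 498 MBq = 4.9800e+08 Bq
E = 0.61 MeV = 9.7722e-14 J
D = A*E*t/m = 4.9800e+08*9.7722e-14*1982/4.1
D = 0.02353 Gy


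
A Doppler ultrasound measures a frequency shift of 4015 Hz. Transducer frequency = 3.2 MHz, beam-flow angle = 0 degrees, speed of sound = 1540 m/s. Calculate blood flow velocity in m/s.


v = fd * c / (2 * f0 * cos(theta))
v = 4015 * 1540 / (2 * 3.2000e+06 * cos(0))
v = 0.9661 m/s


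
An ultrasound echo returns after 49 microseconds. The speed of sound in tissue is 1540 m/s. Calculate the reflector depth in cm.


depth = c * t / 2
t = 49 us = 4.9000e-05 s
depth = 1540 * 4.9000e-05 / 2
depth = 0.03773 m = 3.773 cm


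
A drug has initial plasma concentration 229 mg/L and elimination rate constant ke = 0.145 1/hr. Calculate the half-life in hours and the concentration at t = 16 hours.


t_half = ln(2) / ke = 0.693147 / 0.145 = 4.78 hr
C(t) = C0 * exp(-ke*t) = 229 * exp(-0.145*16)
C(16) = 22.5 mg/L


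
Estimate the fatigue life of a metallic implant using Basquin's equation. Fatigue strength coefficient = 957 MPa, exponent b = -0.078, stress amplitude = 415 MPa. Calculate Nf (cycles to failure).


sigma_a = sigma_f' * (2Nf)^b
2Nf = (sigma_a/sigma_f')^(1/b)
2Nf = (415/957)^(1/-0.078)
2Nf = 44884.927
Nf = 2.244e+04


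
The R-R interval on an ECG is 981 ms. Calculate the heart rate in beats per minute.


HR = 60 / RR_interval(s)
RR = 981 ms = 0.981 s
HR = 60 / 0.981 = 61.16 bpm


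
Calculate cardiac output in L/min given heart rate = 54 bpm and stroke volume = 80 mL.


CO = HR * SV
CO = 54 * 80 / 1000
CO = 4.32 L/min


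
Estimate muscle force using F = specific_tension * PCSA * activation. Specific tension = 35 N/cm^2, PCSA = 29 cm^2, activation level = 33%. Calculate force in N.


F = sigma * PCSA * activation
F = 35 * 29 * 0.33
F = 334.9 N


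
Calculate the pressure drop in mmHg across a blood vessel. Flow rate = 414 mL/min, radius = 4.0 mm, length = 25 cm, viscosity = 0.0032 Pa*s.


dP = 8*mu*L*Q / (pi*r^4)
Q = 414 mL/min = 6.9e-06 m^3/s
dP = 54.9085 Pa = 54.9085 / 133.322 mmHg = 0.4118 mmHg


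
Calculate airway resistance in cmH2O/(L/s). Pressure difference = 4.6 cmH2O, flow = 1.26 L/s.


R = dP / flow
R = 4.6 / 1.26
R = 3.651 cmH2O/(L/s)


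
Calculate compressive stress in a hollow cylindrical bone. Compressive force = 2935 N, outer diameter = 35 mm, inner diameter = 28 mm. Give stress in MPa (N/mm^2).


A = pi*(r_o^2 - r_i^2)
r_o = 17.5 mm, r_i = 14 mm
A = 346.361 mm^2
sigma = F/A = 2935 / 346.361
sigma = 8.474 MPa


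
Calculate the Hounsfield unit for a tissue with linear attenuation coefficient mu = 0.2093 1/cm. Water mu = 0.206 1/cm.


HU = ((mu_tissue - mu_water) / mu_water) * 1000
HU = ((0.2093 - 0.206) / 0.206) * 1000
HU = 16.02


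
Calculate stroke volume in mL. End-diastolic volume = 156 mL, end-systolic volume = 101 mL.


SV = EDV - ESV
SV = 156 - 101
SV = 55 mL


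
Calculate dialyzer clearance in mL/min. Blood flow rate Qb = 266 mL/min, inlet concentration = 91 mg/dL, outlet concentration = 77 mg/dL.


K = Qb * (Cb_in - Cb_out) / Cb_in
K = 266 * (91 - 77) / 91
K = 40.92 mL/min


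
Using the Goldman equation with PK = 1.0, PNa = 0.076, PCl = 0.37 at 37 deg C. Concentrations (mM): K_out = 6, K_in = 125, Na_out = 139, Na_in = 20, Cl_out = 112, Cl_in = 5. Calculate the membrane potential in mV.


Vm = (RT/F)*ln((PK*Ko + PNa*Nao + PCl*Cli)/(PK*Ki + PNa*Nai + PCl*Clo))
Numer = 18.414, Denom = 167.96
Vm = -59.08 mV


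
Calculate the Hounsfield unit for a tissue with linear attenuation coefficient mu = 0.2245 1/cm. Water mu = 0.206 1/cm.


HU = ((mu_tissue - mu_water) / mu_water) * 1000
HU = ((0.2245 - 0.206) / 0.206) * 1000
HU = 89.81


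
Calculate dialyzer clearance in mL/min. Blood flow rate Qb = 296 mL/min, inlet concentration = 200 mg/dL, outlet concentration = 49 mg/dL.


K = Qb * (Cb_in - Cb_out) / Cb_in
K = 296 * (200 - 49) / 200
K = 223.5 mL/min


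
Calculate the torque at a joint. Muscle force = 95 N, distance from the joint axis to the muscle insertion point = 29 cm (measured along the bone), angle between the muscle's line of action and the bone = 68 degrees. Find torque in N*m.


Torque = F * d * sin(theta)   (moment arm = d*sin(theta))
d = 29 cm = 0.29 m
Torque = 95 * 0.29 * sin(68)
Torque = 25.54 N*m


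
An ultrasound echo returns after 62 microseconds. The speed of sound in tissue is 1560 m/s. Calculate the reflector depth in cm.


depth = c * t / 2
t = 62 us = 6.2000e-05 s
depth = 1560 * 6.2000e-05 / 2
depth = 0.04836 m = 4.836 cm


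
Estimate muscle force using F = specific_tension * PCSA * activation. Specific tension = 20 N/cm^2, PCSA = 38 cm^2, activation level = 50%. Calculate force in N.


F = sigma * PCSA * activation
F = 20 * 38 * 0.5
F = 380 N


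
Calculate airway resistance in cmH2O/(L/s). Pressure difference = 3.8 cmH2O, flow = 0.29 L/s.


R = dP / flow
R = 3.8 / 0.29
R = 13.1 cmH2O/(L/s)


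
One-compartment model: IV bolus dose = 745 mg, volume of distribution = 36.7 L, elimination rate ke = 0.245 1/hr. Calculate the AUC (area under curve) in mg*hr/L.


C0 = Dose/Vd = 745/36.7 = 20.2997 mg/L
AUC = C0/ke = 20.2997/0.245
AUC = 82.86 mg*hr/L


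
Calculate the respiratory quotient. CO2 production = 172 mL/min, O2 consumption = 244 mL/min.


RQ = VCO2 / VO2
RQ = 172 / 244
RQ = 0.7049


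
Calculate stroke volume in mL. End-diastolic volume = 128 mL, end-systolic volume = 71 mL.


SV = EDV - ESV
SV = 128 - 71
SV = 57 mL


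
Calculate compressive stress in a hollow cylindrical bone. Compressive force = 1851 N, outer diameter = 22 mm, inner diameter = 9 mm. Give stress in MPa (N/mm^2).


A = pi*(r_o^2 - r_i^2)
r_o = 11 mm, r_i = 4.5 mm
A = 316.515 mm^2
sigma = F/A = 1851 / 316.515
sigma = 5.848 MPa


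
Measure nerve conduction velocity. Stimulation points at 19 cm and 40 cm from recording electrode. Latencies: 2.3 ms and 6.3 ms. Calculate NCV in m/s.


Distance = (40 - 19) / 100 = 0.21 m
dt = (6.3 - 2.3) / 1000 = 0.004 s
NCV = dist / dt = 52.5 m/s


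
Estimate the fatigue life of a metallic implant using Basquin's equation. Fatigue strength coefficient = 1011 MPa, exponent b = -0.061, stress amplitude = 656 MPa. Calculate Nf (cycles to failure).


sigma_a = sigma_f' * (2Nf)^b
2Nf = (sigma_a/sigma_f')^(1/b)
2Nf = (656/1011)^(1/-0.061)
2Nf = 1200.7821
Nf = 600.4


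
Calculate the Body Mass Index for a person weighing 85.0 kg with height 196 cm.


BMI = weight / height^2
height = 196 cm = 1.96 m
BMI = 85.0 / 1.96^2
BMI = 22.13 kg/m^2


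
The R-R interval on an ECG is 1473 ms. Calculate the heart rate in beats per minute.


HR = 60 / RR_interval(s)
RR = 1473 ms = 1.473 s
HR = 60 / 1.473 = 40.73 bpm


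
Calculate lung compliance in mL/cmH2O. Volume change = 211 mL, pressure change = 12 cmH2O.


C = dV / dP
C = 211 / 12
C = 17.58 mL/cmH2O


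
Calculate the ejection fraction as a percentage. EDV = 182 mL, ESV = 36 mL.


SV = EDV - ESV = 182 - 36 = 146 mL
EF = SV/EDV * 100 = 146/182 * 100
EF = 80.22%


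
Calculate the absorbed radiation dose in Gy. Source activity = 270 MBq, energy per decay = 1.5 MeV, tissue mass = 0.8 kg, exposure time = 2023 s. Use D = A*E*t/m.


A = 270 MBq = 2.7000e+08 Bq
E = 1.5 MeV = 2.403e-13 J
D = A*E*t/m = 2.7000e+08*2.403e-13*2023/0.8
D = 0.1641 Gy


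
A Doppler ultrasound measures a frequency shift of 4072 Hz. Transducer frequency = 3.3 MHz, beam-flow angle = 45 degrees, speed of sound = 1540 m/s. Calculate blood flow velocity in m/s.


v = fd * c / (2 * f0 * cos(theta))
v = 4072 * 1540 / (2 * 3.3000e+06 * cos(45))
v = 1.344 m/s


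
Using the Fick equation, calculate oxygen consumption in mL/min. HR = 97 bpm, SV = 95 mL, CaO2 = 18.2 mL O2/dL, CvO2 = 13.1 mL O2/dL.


CO = HR*SV = 97*95/1000 = 9.215 L/min
a-v O2 diff = 18.2 - 13.1 = 5.1 mL/dL
VO2 = CO * (CaO2-CvO2) * 10 dL/L
VO2 = 9.215 * 5.1 * 10
VO2 = 470 mL/min


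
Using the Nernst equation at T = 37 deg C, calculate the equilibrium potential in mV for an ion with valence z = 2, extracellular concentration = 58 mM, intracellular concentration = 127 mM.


E = (RT/(zF)) * ln(C_out/C_in)
T = 37 + 273.15 = 310.15 K
E = (8.314 * 310.15 / (2 * 96485)) * ln(58/127)
E = -10.47 mV


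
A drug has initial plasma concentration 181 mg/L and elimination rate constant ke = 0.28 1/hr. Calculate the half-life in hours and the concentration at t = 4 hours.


t_half = ln(2) / ke = 0.693147 / 0.28 = 2.476 hr
C(t) = C0 * exp(-ke*t) = 181 * exp(-0.28*4)
C(4) = 59.06 mg/L


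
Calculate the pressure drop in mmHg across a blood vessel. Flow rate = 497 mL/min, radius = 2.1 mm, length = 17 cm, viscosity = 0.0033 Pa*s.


dP = 8*mu*L*Q / (pi*r^4)
Q = 497 mL/min = 8.28333e-06 m^3/s
dP = 608.458 Pa = 608.458 / 133.322 mmHg = 4.564 mmHg


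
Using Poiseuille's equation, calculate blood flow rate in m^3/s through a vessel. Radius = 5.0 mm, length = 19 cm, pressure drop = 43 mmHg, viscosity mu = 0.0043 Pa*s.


Q = pi*r^4*dP / (8*mu*L)
r = 0.005 m, L = 0.19 m
dP = 43 mmHg = 5732.846 Pa
Q = 0.001722 m^3/s


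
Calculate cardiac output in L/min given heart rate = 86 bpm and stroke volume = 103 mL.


CO = HR * SV
CO = 86 * 103 / 1000
CO = 8.858 L/min


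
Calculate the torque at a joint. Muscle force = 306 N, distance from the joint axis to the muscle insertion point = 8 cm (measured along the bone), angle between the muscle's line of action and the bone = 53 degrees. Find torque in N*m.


Torque = F * d * sin(theta)   (moment arm = d*sin(theta))
d = 8 cm = 0.08 m
Torque = 306 * 0.08 * sin(53)
Torque = 19.55 N*m


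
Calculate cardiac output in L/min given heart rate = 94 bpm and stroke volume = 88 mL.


CO = HR * SV
CO = 94 * 88 / 1000
CO = 8.272 L/min


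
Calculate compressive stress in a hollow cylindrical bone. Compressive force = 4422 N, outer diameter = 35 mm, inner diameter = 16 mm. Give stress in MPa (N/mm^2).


A = pi*(r_o^2 - r_i^2)
r_o = 17.5 mm, r_i = 8 mm
A = 761.051 mm^2
sigma = F/A = 4422 / 761.051
sigma = 5.81 MPa


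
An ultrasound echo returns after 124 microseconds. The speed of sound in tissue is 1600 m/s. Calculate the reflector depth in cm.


depth = c * t / 2
t = 124 us = 1.2400e-04 s
depth = 1600 * 1.2400e-04 / 2
depth = 0.0992 m = 9.92 cm


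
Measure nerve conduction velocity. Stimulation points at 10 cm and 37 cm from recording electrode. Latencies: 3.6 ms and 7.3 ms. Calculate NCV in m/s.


Distance = (37 - 10) / 100 = 0.27 m
dt = (7.3 - 3.6) / 1000 = 0.0037 s
NCV = dist / dt = 72.97 m/s


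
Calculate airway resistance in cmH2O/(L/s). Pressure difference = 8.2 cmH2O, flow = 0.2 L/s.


R = dP / flow
R = 8.2 / 0.2
R = 41 cmH2O/(L/s)


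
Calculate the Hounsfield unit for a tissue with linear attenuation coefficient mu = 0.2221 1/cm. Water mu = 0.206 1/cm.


HU = ((mu_tissue - mu_water) / mu_water) * 1000
HU = ((0.2221 - 0.206) / 0.206) * 1000
HU = 78.16


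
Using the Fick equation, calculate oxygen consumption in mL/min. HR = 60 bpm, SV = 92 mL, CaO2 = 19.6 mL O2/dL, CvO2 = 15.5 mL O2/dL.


CO = HR*SV = 60*92/1000 = 5.52 L/min
a-v O2 diff = 19.6 - 15.5 = 4.1 mL/dL
VO2 = CO * (CaO2-CvO2) * 10 dL/L
VO2 = 5.52 * 4.1 * 10
VO2 = 226.3 mL/min


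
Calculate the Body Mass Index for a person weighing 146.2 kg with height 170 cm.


BMI = weight / height^2
height = 170 cm = 1.7 m
BMI = 146.2 / 1.7^2
BMI = 50.59 kg/m^2


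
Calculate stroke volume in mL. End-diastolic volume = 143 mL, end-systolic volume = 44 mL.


SV = EDV - ESV
SV = 143 - 44
SV = 99 mL


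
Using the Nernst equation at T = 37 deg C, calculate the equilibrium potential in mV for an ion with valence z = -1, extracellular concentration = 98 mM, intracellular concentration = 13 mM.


E = (RT/(zF)) * ln(C_out/C_in)
T = 37 + 273.15 = 310.15 K
E = (8.314 * 310.15 / (-1 * 96485)) * ln(98/13)
E = -53.99 mV


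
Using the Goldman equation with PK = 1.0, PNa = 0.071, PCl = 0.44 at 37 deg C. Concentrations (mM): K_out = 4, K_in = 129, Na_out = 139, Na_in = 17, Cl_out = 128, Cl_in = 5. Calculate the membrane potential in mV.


Vm = (RT/F)*ln((PK*Ko + PNa*Nao + PCl*Cli)/(PK*Ki + PNa*Nai + PCl*Clo))
Numer = 16.069, Denom = 186.527
Vm = -65.52 mV


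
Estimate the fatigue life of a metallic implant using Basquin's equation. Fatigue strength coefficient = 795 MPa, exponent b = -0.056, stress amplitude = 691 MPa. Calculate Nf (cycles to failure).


sigma_a = sigma_f' * (2Nf)^b
2Nf = (sigma_a/sigma_f')^(1/b)
2Nf = (691/795)^(1/-0.056)
2Nf = 12.226581
Nf = 6.113


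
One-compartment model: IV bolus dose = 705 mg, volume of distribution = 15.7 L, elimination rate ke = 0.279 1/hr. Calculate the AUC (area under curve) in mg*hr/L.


C0 = Dose/Vd = 705/15.7 = 44.9045 mg/L
AUC = C0/ke = 44.9045/0.279
AUC = 160.9 mg*hr/L


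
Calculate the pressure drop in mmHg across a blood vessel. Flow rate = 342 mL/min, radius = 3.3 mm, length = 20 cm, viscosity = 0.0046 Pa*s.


dP = 8*mu*L*Q / (pi*r^4)
Q = 342 mL/min = 5.7e-06 m^3/s
dP = 112.602 Pa = 112.602 / 133.322 mmHg = 0.8446 mmHg


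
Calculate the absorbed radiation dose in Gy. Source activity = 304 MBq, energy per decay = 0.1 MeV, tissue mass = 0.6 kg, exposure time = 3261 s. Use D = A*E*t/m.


A = 304 MBq = 3.0400e+08 Bq
E = 0.1 MeV = 1.602e-14 J
D = A*E*t/m = 3.0400e+08*1.602e-14*3261/0.6
D = 0.02647 Gy


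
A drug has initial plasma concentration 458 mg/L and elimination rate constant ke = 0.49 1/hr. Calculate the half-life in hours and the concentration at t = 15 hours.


t_half = ln(2) / ke = 0.693147 / 0.49 = 1.415 hr
C(t) = C0 * exp(-ke*t) = 458 * exp(-0.49*15)
C(15) = 0.2943 mg/L


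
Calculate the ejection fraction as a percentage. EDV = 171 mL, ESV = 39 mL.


SV = EDV - ESV = 171 - 39 = 132 mL
EF = SV/EDV * 100 = 132/171 * 100
EF = 77.19%


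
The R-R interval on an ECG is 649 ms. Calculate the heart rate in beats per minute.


HR = 60 / RR_interval(s)
RR = 649 ms = 0.649 s
HR = 60 / 0.649 = 92.45 bpm


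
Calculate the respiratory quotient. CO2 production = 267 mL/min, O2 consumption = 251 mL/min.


RQ = VCO2 / VO2
RQ = 267 / 251
RQ = 1.064


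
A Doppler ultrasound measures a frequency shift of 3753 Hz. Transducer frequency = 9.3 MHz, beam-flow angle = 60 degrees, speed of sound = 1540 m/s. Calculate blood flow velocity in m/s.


v = fd * c / (2 * f0 * cos(theta))
v = 3753 * 1540 / (2 * 9.3000e+06 * cos(60))
v = 0.6215 m/s


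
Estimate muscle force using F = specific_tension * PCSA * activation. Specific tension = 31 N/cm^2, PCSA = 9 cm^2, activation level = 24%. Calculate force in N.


F = sigma * PCSA * activation
F = 31 * 9 * 0.24
F = 66.96 N


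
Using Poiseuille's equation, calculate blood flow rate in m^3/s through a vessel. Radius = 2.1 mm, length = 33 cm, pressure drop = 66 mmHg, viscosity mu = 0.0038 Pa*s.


Q = pi*r^4*dP / (8*mu*L)
r = 0.0021 m, L = 0.33 m
dP = 66 mmHg = 8799.252 Pa
Q = 5.3590e-05 m^3/s


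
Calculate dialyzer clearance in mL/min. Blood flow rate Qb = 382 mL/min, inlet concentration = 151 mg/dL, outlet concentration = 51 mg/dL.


K = Qb * (Cb_in - Cb_out) / Cb_in
K = 382 * (151 - 51) / 151
K = 253 mL/min


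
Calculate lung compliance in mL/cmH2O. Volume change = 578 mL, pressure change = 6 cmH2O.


C = dV / dP
C = 578 / 6
C = 96.33 mL/cmH2O


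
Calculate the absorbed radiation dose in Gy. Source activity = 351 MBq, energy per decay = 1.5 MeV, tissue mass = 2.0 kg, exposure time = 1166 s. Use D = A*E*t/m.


A = 351 MBq = 3.5100e+08 Bq
E = 1.5 MeV = 2.403e-13 J
D = A*E*t/m = 3.5100e+08*2.403e-13*1166/2.0
D = 0.04917 Gy


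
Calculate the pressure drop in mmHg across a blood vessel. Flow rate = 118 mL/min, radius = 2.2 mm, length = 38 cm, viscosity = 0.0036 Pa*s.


dP = 8*mu*L*Q / (pi*r^4)
Q = 118 mL/min = 1.96667e-06 m^3/s
dP = 292.46 Pa = 292.46 / 133.322 mmHg = 2.194 mmHg


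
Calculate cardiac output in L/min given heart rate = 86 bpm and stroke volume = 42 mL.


CO = HR * SV
CO = 86 * 42 / 1000
CO = 3.612 L/min


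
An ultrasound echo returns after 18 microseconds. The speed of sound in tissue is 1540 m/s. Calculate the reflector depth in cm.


depth = c * t / 2
t = 18 us = 1.8000e-05 s
depth = 1540 * 1.8000e-05 / 2
depth = 0.01386 m = 1.386 cm


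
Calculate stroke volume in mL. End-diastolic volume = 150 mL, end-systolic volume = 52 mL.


SV = EDV - ESV
SV = 150 - 52
SV = 98 mL


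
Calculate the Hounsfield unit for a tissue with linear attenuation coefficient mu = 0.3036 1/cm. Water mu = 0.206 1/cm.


HU = ((mu_tissue - mu_water) / mu_water) * 1000
HU = ((0.3036 - 0.206) / 0.206) * 1000
HU = 473.8


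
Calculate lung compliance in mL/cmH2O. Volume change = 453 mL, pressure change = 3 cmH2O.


C = dV / dP
C = 453 / 3
C = 151 mL/cmH2O


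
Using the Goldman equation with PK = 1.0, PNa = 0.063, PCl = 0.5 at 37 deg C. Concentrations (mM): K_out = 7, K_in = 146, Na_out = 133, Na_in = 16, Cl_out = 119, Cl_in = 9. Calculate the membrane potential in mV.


Vm = (RT/F)*ln((PK*Ko + PNa*Nao + PCl*Cli)/(PK*Ki + PNa*Nai + PCl*Clo))
Numer = 19.879, Denom = 206.508
Vm = -62.56 mV


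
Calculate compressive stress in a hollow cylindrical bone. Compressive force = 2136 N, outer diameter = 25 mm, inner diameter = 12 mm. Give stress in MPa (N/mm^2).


A = pi*(r_o^2 - r_i^2)
r_o = 12.5 mm, r_i = 6 mm
A = 377.777 mm^2
sigma = F/A = 2136 / 377.777
sigma = 5.654 MPa


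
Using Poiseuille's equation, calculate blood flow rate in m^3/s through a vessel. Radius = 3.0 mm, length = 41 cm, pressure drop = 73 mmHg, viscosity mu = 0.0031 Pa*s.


Q = pi*r^4*dP / (8*mu*L)
r = 0.003 m, L = 0.41 m
dP = 73 mmHg = 9732.506 Pa
Q = 2.4357e-04 m^3/s


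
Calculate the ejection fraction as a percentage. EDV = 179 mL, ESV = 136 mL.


SV = EDV - ESV = 179 - 136 = 43 mL
EF = SV/EDV * 100 = 43/179 * 100
EF = 24.02%


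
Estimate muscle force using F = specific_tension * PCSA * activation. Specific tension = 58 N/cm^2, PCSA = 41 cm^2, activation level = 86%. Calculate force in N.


F = sigma * PCSA * activation
F = 58 * 41 * 0.86
F = 2045 N


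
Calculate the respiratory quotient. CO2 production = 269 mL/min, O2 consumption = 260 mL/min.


RQ = VCO2 / VO2
RQ = 269 / 260
RQ = 1.035


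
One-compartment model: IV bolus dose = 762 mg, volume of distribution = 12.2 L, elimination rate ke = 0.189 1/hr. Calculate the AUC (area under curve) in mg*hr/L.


C0 = Dose/Vd = 762/12.2 = 62.459 mg/L
AUC = C0/ke = 62.459/0.189
AUC = 330.5 mg*hr/L


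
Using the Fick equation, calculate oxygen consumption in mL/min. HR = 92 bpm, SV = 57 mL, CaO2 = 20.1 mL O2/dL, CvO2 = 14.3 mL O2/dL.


CO = HR*SV = 92*57/1000 = 5.244 L/min
a-v O2 diff = 20.1 - 14.3 = 5.8 mL/dL
VO2 = CO * (CaO2-CvO2) * 10 dL/L
VO2 = 5.244 * 5.8 * 10
VO2 = 304.2 mL/min


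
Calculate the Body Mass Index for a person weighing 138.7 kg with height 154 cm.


BMI = weight / height^2
height = 154 cm = 1.54 m
BMI = 138.7 / 1.54^2
BMI = 58.48 kg/m^2


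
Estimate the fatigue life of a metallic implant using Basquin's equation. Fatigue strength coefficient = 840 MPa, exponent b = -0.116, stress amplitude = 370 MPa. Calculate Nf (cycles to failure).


sigma_a = sigma_f' * (2Nf)^b
2Nf = (sigma_a/sigma_f')^(1/b)
2Nf = (370/840)^(1/-0.116)
2Nf = 1173.9083
Nf = 587


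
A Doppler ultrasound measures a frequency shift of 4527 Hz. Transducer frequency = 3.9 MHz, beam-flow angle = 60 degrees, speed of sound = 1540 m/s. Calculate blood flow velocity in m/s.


v = fd * c / (2 * f0 * cos(theta))
v = 4527 * 1540 / (2 * 3.9000e+06 * cos(60))
v = 1.788 m/s


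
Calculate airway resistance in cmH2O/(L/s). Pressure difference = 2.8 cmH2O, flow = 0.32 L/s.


R = dP / flow
R = 2.8 / 0.32
R = 8.75 cmH2O/(L/s)


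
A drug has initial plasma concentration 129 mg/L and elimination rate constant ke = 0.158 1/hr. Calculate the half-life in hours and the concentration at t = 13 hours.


t_half = ln(2) / ke = 0.693147 / 0.158 = 4.387 hr
C(t) = C0 * exp(-ke*t) = 129 * exp(-0.158*13)
C(13) = 16.54 mg/L


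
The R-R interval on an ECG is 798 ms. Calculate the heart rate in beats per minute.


HR = 60 / RR_interval(s)
RR = 798 ms = 0.798 s
HR = 60 / 0.798 = 75.19 bpm


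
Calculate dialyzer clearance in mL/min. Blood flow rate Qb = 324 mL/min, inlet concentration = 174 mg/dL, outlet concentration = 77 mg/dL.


K = Qb * (Cb_in - Cb_out) / Cb_in
K = 324 * (174 - 77) / 174
K = 180.6 mL/min


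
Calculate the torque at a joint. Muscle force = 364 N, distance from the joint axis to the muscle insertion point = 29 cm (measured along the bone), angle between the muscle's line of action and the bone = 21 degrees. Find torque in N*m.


Torque = F * d * sin(theta)   (moment arm = d*sin(theta))
d = 29 cm = 0.29 m
Torque = 364 * 0.29 * sin(21)
Torque = 37.83 N*m


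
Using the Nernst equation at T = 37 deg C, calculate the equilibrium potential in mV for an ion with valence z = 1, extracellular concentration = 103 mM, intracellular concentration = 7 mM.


E = (RT/(zF)) * ln(C_out/C_in)
T = 37 + 273.15 = 310.15 K
E = (8.314 * 310.15 / (1 * 96485)) * ln(103/7)
E = 71.86 mV


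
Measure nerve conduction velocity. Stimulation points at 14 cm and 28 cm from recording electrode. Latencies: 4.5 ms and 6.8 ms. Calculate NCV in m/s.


Distance = (28 - 14) / 100 = 0.14 m
dt = (6.8 - 4.5) / 1000 = 0.0023 s
NCV = dist / dt = 60.87 m/s


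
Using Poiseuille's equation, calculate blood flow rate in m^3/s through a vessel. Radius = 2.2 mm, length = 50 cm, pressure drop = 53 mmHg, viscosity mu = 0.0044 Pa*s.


Q = pi*r^4*dP / (8*mu*L)
r = 0.0022 m, L = 0.5 m
dP = 53 mmHg = 7066.066 Pa
Q = 2.9546e-05 m^3/s


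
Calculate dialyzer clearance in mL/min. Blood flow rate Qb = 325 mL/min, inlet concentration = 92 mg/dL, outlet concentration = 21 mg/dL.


K = Qb * (Cb_in - Cb_out) / Cb_in
K = 325 * (92 - 21) / 92
K = 250.8 mL/min


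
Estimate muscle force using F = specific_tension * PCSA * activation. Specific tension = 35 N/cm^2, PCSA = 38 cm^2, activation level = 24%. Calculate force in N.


F = sigma * PCSA * activation
F = 35 * 38 * 0.24
F = 319.2 N


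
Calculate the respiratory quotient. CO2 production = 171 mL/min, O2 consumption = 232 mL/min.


RQ = VCO2 / VO2
RQ = 171 / 232
RQ = 0.7371


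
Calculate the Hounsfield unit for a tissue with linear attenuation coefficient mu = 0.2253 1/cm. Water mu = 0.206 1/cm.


HU = ((mu_tissue - mu_water) / mu_water) * 1000
HU = ((0.2253 - 0.206) / 0.206) * 1000
HU = 93.69


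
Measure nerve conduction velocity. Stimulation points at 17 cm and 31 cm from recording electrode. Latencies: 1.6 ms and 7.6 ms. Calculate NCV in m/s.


Distance = (31 - 17) / 100 = 0.14 m
dt = (7.6 - 1.6) / 1000 = 0.006 s
NCV = dist / dt = 23.33 m/s


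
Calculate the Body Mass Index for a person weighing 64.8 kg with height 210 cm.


BMI = weight / height^2
height = 210 cm = 2.1 m
BMI = 64.8 / 2.1^2
BMI = 14.69 kg/m^2


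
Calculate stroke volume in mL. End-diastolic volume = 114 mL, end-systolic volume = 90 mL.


SV = EDV - ESV
SV = 114 - 90
SV = 24 mL


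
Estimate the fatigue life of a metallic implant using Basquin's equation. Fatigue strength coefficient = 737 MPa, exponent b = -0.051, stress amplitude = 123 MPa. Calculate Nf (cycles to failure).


sigma_a = sigma_f' * (2Nf)^b
2Nf = (sigma_a/sigma_f')^(1/b)
2Nf = (123/737)^(1/-0.051)
2Nf = 1.7632793e+15
Nf = 8.8164e+14


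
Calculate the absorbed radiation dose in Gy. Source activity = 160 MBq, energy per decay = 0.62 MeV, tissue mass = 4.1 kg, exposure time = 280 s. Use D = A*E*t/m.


A = 160 MBq = 1.6000e+08 Bq
E = 0.62 MeV = 9.9324e-14 J
D = A*E*t/m = 1.6000e+08*9.9324e-14*280/4.1
D = 0.001085 Gy


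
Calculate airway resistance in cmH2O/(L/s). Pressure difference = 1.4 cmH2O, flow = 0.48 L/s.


R = dP / flow
R = 1.4 / 0.48
R = 2.917 cmH2O/(L/s)


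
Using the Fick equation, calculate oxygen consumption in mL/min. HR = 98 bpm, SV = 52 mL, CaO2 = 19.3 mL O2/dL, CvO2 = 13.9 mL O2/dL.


CO = HR*SV = 98*52/1000 = 5.096 L/min
a-v O2 diff = 19.3 - 13.9 = 5.4 mL/dL
VO2 = CO * (CaO2-CvO2) * 10 dL/L
VO2 = 5.096 * 5.4 * 10
VO2 = 275.2 mL/min


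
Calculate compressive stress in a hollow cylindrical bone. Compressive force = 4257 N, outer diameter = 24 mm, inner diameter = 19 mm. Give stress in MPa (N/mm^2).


A = pi*(r_o^2 - r_i^2)
r_o = 12 mm, r_i = 9.5 mm
A = 168.861 mm^2
sigma = F/A = 4257 / 168.861
sigma = 25.21 MPa


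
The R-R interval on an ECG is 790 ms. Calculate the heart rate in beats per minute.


HR = 60 / RR_interval(s)
RR = 790 ms = 0.79 s
HR = 60 / 0.79 = 75.95 bpm


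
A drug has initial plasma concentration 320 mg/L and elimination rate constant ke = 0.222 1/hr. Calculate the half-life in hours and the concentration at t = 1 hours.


t_half = ln(2) / ke = 0.693147 / 0.222 = 3.122 hr
C(t) = C0 * exp(-ke*t) = 320 * exp(-0.222*1)
C(1) = 256.3 mg/L


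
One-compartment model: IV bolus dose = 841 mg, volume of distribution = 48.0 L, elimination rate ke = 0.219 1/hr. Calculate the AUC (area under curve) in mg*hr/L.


C0 = Dose/Vd = 841/48.0 = 17.5208 mg/L
AUC = C0/ke = 17.5208/0.219
AUC = 80 mg*hr/L


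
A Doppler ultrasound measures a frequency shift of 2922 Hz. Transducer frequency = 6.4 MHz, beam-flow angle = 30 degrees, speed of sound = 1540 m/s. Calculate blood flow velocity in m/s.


v = fd * c / (2 * f0 * cos(theta))
v = 2922 * 1540 / (2 * 6.4000e+06 * cos(30))
v = 0.4059 m/s


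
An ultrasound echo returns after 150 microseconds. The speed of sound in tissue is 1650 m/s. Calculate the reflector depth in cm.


depth = c * t / 2
t = 150 us = 1.5000e-04 s
depth = 1650 * 1.5000e-04 / 2
depth = 0.12375 m = 12.375 cm


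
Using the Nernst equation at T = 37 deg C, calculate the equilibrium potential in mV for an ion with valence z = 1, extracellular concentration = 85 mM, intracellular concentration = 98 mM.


E = (RT/(zF)) * ln(C_out/C_in)
T = 37 + 273.15 = 310.15 K
E = (8.314 * 310.15 / (1 * 96485)) * ln(85/98)
E = -3.803 mV


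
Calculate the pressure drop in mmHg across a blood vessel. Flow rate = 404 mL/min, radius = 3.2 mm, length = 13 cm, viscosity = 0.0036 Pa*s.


dP = 8*mu*L*Q / (pi*r^4)
Q = 404 mL/min = 6.73333e-06 m^3/s
dP = 76.5272 Pa = 76.5272 / 133.322 mmHg = 0.574 mmHg


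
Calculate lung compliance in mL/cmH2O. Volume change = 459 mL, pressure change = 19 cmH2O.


C = dV / dP
C = 459 / 19
C = 24.16 mL/cmH2O


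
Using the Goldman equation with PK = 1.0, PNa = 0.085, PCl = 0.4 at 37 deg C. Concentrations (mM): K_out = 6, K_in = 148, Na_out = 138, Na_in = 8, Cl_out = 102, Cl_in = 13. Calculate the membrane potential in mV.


Vm = (RT/F)*ln((PK*Ko + PNa*Nao + PCl*Cli)/(PK*Ki + PNa*Nai + PCl*Clo))
Numer = 22.93, Denom = 189.48
Vm = -56.44 mV


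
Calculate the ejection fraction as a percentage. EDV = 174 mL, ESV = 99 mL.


SV = EDV - ESV = 174 - 99 = 75 mL
EF = SV/EDV * 100 = 75/174 * 100
EF = 43.1%


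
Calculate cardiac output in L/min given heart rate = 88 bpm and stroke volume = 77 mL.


CO = HR * SV
CO = 88 * 77 / 1000
CO = 6.776 L/min


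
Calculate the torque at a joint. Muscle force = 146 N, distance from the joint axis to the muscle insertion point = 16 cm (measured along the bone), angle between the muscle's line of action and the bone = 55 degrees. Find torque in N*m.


Torque = F * d * sin(theta)   (moment arm = d*sin(theta))
d = 16 cm = 0.16 m
Torque = 146 * 0.16 * sin(55)
Torque = 19.14 N*m


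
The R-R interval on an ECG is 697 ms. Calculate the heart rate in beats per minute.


HR = 60 / RR_interval(s)
RR = 697 ms = 0.697 s
HR = 60 / 0.697 = 86.08 bpm


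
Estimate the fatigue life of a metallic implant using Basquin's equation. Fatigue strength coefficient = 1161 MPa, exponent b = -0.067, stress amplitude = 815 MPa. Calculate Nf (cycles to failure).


sigma_a = sigma_f' * (2Nf)^b
2Nf = (sigma_a/sigma_f')^(1/b)
2Nf = (815/1161)^(1/-0.067)
2Nf = 196.63051
Nf = 98.32


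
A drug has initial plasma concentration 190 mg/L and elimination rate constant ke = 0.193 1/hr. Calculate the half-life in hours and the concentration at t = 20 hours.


t_half = ln(2) / ke = 0.693147 / 0.193 = 3.591 hr
C(t) = C0 * exp(-ke*t) = 190 * exp(-0.193*20)
C(20) = 4.003 mg/L


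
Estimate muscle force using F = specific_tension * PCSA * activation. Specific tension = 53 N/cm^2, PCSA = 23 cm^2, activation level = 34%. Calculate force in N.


F = sigma * PCSA * activation
F = 53 * 23 * 0.34
F = 414.5 N


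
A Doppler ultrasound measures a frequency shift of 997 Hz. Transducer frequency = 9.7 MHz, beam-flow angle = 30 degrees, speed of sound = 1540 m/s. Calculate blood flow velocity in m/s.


v = fd * c / (2 * f0 * cos(theta))
v = 997 * 1540 / (2 * 9.7000e+06 * cos(30))
v = 0.09139 m/s


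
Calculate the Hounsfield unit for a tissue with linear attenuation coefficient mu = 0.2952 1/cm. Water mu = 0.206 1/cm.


HU = ((mu_tissue - mu_water) / mu_water) * 1000
HU = ((0.2952 - 0.206) / 0.206) * 1000
HU = 433


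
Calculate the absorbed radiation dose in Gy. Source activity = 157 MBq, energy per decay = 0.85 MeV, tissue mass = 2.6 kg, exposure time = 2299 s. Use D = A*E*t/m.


A = 157 MBq = 1.5700e+08 Bq
E = 0.85 MeV = 1.3617e-13 J
D = A*E*t/m = 1.5700e+08*1.3617e-13*2299/2.6
D = 0.0189 Gy


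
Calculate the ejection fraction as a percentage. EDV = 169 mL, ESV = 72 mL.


SV = EDV - ESV = 169 - 72 = 97 mL
EF = SV/EDV * 100 = 97/169 * 100
EF = 57.4%


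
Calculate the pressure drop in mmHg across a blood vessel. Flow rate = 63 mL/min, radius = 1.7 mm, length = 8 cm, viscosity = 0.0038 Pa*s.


dP = 8*mu*L*Q / (pi*r^4)
Q = 63 mL/min = 1.05e-06 m^3/s
dP = 97.3212 Pa = 97.3212 / 133.322 mmHg = 0.73 mmHg


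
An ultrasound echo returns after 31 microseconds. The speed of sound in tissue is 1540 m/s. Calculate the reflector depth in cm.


depth = c * t / 2
t = 31 us = 3.1000e-05 s
depth = 1540 * 3.1000e-05 / 2
depth = 0.02387 m = 2.387 cm


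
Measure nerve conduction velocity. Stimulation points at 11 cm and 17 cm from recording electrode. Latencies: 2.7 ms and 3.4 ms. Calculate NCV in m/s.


Distance = (17 - 11) / 100 = 0.06 m
dt = (3.4 - 2.7) / 1000 = 7.0000e-04 s
NCV = dist / dt = 85.71 m/s


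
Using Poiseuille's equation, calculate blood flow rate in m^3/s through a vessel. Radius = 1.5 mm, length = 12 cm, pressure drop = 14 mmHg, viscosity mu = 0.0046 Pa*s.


Q = pi*r^4*dP / (8*mu*L)
r = 0.0015 m, L = 0.12 m
dP = 14 mmHg = 1866.508 Pa
Q = 6.7223e-06 m^3/s


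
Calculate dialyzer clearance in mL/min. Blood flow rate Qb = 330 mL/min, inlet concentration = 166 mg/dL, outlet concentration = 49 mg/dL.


K = Qb * (Cb_in - Cb_out) / Cb_in
K = 330 * (166 - 49) / 166
K = 232.6 mL/min


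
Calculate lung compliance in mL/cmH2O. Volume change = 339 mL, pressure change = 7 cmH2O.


C = dV / dP
C = 339 / 7
C = 48.43 mL/cmH2O


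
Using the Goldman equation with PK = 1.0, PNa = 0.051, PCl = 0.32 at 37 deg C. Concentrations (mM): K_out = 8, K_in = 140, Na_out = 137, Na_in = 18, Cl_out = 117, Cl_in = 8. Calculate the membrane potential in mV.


Vm = (RT/F)*ln((PK*Ko + PNa*Nao + PCl*Cli)/(PK*Ki + PNa*Nai + PCl*Clo))
Numer = 17.547, Denom = 178.358
Vm = -61.97 mV


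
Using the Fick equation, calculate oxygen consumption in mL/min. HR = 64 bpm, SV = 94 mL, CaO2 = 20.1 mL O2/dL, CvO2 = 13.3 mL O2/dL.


CO = HR*SV = 64*94/1000 = 6.016 L/min
a-v O2 diff = 20.1 - 13.3 = 6.8 mL/dL
VO2 = CO * (CaO2-CvO2) * 10 dL/L
VO2 = 6.016 * 6.8 * 10
VO2 = 409.1 mL/min


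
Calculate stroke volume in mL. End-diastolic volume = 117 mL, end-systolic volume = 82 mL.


SV = EDV - ESV
SV = 117 - 82
SV = 35 mL


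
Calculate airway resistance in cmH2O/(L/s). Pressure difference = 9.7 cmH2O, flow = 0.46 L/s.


R = dP / flow
R = 9.7 / 0.46
R = 21.09 cmH2O/(L/s)


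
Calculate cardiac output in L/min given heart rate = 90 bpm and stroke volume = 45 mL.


CO = HR * SV
CO = 90 * 45 / 1000
CO = 4.05 L/min


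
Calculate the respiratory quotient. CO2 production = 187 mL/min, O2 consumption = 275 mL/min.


RQ = VCO2 / VO2
RQ = 187 / 275
RQ = 0.68


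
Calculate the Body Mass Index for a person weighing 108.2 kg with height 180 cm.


BMI = weight / height^2
height = 180 cm = 1.8 m
BMI = 108.2 / 1.8^2
BMI = 33.4 kg/m^2


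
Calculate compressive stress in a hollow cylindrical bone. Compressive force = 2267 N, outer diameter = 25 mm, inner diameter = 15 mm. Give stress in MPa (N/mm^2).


A = pi*(r_o^2 - r_i^2)
r_o = 12.5 mm, r_i = 7.5 mm
A = 314.159 mm^2
sigma = F/A = 2267 / 314.159
sigma = 7.216 MPa


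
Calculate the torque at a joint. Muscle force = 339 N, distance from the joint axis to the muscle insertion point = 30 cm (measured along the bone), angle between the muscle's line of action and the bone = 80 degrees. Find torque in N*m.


Torque = F * d * sin(theta)   (moment arm = d*sin(theta))
d = 30 cm = 0.3 m
Torque = 339 * 0.3 * sin(80)
Torque = 100.2 N*m


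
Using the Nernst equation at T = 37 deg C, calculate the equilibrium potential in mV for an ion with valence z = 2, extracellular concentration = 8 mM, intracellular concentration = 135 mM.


E = (RT/(zF)) * ln(C_out/C_in)
T = 37 + 273.15 = 310.15 K
E = (8.314 * 310.15 / (2 * 96485)) * ln(8/135)
E = -37.76 mV


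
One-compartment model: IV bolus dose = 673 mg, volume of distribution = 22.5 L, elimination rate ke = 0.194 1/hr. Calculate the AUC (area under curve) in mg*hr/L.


C0 = Dose/Vd = 673/22.5 = 29.9111 mg/L
AUC = C0/ke = 29.9111/0.194
AUC = 154.2 mg*hr/L


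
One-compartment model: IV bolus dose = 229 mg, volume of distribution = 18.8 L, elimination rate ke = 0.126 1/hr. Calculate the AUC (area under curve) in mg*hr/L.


C0 = Dose/Vd = 229/18.8 = 12.1809 mg/L
AUC = C0/ke = 12.1809/0.126
AUC = 96.67 mg*hr/L


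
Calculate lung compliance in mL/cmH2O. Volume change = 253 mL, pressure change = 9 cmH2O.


C = dV / dP
C = 253 / 9
C = 28.11 mL/cmH2O


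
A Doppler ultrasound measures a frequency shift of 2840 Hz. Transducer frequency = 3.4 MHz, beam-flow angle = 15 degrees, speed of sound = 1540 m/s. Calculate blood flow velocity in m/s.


v = fd * c / (2 * f0 * cos(theta))
v = 2840 * 1540 / (2 * 3.4000e+06 * cos(15))
v = 0.6659 m/s
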